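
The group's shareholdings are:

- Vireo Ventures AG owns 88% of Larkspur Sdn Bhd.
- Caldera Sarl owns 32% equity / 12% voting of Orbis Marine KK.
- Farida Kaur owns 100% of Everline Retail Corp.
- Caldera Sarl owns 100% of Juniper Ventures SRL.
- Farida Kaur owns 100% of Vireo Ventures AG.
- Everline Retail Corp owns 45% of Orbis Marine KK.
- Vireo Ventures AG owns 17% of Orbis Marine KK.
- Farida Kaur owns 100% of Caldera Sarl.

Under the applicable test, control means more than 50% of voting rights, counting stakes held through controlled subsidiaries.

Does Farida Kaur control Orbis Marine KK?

Farida holds 100% of Caldera, so Farida controls Caldera.
Farida holds 100% of Vireo, so Farida controls Vireo.
Farida holds 100% of Everline, so Farida controls Everline.
Everline and Caldera and Vireo together hold 45% + 12% + 17% = 74% of Orbis, so Farida controls Orbis.

Yes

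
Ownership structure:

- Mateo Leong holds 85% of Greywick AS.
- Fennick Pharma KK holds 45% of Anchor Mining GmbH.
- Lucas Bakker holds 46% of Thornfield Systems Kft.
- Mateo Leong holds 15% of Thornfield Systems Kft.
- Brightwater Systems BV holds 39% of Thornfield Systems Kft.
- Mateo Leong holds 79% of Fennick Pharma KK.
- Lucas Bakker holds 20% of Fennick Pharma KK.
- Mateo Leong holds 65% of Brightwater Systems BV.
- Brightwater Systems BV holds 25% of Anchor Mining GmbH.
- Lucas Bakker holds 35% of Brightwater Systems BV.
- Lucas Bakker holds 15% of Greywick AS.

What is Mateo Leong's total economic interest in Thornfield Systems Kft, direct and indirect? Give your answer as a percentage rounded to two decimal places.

Mateo reaches Thornfield along 2 paths.
Via Brightwater: 65% × 39% = 25.35%.
Direct stake: 15% = 15%.
Total: 25.35% + 15% = 40.35%.

40.35%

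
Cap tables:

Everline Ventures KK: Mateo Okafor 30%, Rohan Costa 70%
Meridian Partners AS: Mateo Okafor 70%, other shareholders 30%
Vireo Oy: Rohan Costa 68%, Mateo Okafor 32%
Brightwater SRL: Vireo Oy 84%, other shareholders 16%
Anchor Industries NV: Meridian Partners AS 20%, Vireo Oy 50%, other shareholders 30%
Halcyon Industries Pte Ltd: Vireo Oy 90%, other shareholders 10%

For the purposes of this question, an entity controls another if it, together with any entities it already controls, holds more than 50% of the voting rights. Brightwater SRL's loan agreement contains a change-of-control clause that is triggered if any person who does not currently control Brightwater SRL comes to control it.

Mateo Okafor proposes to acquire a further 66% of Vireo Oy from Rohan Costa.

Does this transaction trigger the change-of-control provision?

The purchase adds only to Mateo's holdings (Rohan's stake shrinks), so Mateo is the only person who could newly come to control Brightwater.
Mateo holds 70% of Meridian, so Mateo controls Meridian.
Neither Mateo nor any entity Mateo controls holds any voting interest in Brightwater.
So before the transaction, Mateo does not control Brightwater.
After the purchase, Mateo's direct stake in Vireo rises to 32% + 66% = 98%, and Rohan's stake falls to 2%.
Mateo holds 98% of Vireo, so Mateo controls Vireo.
Vireo holds 84% of Brightwater, so Mateo controls Brightwater.
Mateo did not control Brightwater before and does after, so the clause is triggered.

Yes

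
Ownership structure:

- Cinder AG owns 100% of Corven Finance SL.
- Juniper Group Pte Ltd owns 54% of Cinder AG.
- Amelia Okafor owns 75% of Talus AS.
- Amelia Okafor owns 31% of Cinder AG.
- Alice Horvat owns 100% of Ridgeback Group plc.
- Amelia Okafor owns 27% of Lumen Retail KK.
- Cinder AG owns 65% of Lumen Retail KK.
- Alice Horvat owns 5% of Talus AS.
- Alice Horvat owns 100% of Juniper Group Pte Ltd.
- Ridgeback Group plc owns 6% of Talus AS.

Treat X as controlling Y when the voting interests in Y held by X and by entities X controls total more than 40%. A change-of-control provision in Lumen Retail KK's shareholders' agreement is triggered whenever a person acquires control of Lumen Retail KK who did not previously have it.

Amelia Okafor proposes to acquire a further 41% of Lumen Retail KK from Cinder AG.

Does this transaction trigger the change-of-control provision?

The purchase adds only to Amelia's holdings (Cinder's stake shrinks), so Amelia is the only person who could newly come to control Lumen.
Amelia holds 75% of Talus, so Amelia controls Talus.
In Lumen, Amelia's side holds only 27%, not > 40%.
So before the transaction, Amelia does not control Lumen.
After the purchase, Amelia's direct stake in Lumen rises to 27% + 41% = 68%, and Cinder's stake falls to 24%.
Amelia holds 68% of Lumen, so Amelia controls Lumen.
Amelia did not control Lumen before and does after, so the clause is triggered.

Yes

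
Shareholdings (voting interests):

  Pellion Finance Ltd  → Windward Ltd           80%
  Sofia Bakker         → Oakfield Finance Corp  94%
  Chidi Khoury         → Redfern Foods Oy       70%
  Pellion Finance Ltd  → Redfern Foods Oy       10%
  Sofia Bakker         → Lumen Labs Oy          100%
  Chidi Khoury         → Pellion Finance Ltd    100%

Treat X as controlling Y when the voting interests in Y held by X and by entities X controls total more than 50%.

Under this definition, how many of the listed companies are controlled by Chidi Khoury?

3

Chidi holds 100% of Pellion, so Chidi controls Pellion.
Pellion and Chidi together hold 10% + 70% = 80% of Redfern, so Chidi controls Redfern.
Pellion holds 80% of Windward, so Chidi controls Windward.
No other company's threshold is met.
Chidi controls 3 companies.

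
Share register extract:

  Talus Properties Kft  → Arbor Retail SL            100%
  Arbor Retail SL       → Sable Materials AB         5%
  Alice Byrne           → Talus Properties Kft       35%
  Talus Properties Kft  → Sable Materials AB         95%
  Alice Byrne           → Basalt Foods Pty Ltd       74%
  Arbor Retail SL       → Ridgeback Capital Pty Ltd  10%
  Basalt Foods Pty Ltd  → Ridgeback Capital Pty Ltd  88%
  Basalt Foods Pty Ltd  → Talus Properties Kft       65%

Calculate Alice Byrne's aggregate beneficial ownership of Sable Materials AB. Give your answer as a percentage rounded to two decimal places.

Alice reaches Sable along 4 paths.
Via Basalt → Talus: 74% × 65% × 95% = 45.695%.
Via Talus: 35% × 95% = 33.25%.
Via Basalt → Talus → Arbor: 74% × 65% × 100% × 5% = 2.405%.
Via Talus → Arbor: 35% × 100% × 5% = 1.75%.
Total: 45.695% + 33.25% + 2.405% + 1.75% = 83.1%.
Rounded: 83.10%.

83.10%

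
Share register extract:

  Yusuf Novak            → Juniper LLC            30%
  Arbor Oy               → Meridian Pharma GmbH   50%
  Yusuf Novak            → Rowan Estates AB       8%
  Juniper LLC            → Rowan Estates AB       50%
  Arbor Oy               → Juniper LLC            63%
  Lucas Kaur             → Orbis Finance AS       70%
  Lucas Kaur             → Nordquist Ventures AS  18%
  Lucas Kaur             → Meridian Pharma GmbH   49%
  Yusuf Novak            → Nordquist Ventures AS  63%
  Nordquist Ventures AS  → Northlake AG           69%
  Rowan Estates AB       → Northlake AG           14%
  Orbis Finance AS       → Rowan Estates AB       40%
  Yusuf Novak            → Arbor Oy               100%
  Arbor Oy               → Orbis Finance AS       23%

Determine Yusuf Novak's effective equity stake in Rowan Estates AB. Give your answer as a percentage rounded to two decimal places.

63.70%

Yusuf reaches Rowan along 4 paths.
Via Arbor → Juniper: 100% × 63% × 50% = 31.5%.
Via Juniper: 30% × 50% = 15%.
Direct stake: 8% = 8%.
Via Arbor → Orbis: 100% × 23% × 40% = 9.2%.
Total: 31.5% + 15% + 8% + 9.2% = 63.7%.
Rounded: 63.70%.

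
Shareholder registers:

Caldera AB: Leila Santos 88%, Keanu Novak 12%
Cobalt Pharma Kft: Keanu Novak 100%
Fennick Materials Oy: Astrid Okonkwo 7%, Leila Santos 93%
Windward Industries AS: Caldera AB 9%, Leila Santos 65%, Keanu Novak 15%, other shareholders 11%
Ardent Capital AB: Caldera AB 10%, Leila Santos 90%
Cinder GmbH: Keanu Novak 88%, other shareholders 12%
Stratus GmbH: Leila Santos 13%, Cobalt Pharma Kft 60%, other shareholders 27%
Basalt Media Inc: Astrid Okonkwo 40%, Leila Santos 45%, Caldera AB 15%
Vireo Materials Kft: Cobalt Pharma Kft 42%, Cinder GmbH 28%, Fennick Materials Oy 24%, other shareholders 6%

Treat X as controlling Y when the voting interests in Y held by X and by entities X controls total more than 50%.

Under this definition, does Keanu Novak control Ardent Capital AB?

Keanu holds 100% of Cobalt, so Keanu controls Cobalt.
Keanu holds 88% of Cinder, so Keanu controls Cinder.
Cobalt holds 60% of Stratus, so Keanu controls Stratus.
Cobalt and Cinder together hold 42% + 28% = 70% of Vireo, so Keanu controls Vireo.
Neither Keanu nor any entity Keanu controls holds any voting interest in Ardent.
So Keanu does not control Ardent.

No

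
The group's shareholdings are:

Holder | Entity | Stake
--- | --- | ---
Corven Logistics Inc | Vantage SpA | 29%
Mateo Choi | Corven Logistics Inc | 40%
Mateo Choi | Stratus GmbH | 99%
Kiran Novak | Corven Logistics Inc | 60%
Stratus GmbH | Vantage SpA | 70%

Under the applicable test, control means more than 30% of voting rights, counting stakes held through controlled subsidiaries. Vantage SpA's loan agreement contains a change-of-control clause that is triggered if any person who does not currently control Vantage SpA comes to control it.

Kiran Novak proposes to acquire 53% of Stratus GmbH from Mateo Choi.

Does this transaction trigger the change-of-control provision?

Yes

The purchase adds only to Kiran's holdings (Mateo's stake shrinks), so Kiran is the only person who could newly come to control Vantage.
Kiran holds 60% of Corven, so Kiran controls Corven.
In Vantage, Kiran's side holds only 29%, not > 30%.
So before the transaction, Kiran does not control Vantage.
After the purchase, Kiran holds 53% of Stratus directly, and Mateo's stake falls to 46%.
Kiran holds 53% of Stratus, so Kiran controls Stratus.
Stratus and Corven together hold 70% + 29% = 99% of Vantage, so Kiran controls Vantage.
Kiran did not control Vantage before and does after, so the clause is triggered.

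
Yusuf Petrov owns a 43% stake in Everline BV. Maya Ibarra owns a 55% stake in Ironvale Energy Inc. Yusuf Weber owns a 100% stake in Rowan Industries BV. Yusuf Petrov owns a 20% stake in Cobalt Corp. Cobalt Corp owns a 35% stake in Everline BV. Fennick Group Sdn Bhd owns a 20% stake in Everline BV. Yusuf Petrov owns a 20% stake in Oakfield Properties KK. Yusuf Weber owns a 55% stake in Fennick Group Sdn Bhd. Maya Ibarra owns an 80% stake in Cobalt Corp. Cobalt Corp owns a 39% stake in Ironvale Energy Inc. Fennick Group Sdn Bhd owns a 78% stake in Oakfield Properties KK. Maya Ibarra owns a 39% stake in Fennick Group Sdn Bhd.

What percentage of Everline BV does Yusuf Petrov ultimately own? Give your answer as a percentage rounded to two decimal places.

Yusuf Petrov reaches Everline along 2 paths.
Via Cobalt: 20% × 35% = 7%.
Direct stake: 43% = 43%.
Total: 7% + 43% = 50%.
Rounded: 50.00%.

50.00%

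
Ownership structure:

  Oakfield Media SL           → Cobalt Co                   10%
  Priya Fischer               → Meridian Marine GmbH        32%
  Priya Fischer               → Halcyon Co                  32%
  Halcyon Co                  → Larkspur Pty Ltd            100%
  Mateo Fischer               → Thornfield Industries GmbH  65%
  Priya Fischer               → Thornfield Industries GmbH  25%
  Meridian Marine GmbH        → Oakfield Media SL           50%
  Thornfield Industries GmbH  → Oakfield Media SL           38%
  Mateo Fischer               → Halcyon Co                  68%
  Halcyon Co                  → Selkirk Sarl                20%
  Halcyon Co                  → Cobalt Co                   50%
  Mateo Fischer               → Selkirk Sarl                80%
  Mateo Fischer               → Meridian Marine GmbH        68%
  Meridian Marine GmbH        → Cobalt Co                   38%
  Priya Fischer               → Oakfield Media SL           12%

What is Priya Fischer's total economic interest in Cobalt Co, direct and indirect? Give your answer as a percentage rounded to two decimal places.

Priya reaches Cobalt along 5 paths.
Via Halcyon: 32% × 50% = 16%.
Via Meridian: 32% × 38% = 12.16%.
Via Meridian → Oakfield: 32% × 50% × 10% = 1.6%.
Via Thornfield → Oakfield: 25% × 38% × 10% = 0.95%.
Via Oakfield: 12% × 10% = 1.2%.
Total: 16% + 12.16% + 1.6% + 0.95% + 1.2% = 31.91%.

31.91%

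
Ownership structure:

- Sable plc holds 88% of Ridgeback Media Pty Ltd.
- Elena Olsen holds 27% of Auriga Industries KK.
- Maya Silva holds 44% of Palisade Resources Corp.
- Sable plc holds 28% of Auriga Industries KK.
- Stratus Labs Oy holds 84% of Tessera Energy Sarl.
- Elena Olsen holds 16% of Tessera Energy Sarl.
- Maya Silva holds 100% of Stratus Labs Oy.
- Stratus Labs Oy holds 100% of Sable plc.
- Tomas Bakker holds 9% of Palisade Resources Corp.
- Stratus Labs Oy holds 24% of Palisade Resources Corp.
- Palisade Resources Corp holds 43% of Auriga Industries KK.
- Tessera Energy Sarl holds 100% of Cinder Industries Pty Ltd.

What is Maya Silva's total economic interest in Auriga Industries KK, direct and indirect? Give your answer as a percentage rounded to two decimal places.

Maya reaches Auriga along 3 paths.
Via Palisade: 44% × 43% = 18.92%.
Via Stratus → Palisade: 100% × 24% × 43% = 10.32%.
Via Stratus → Sable: 100% × 100% × 28% = 28%.
Total: 18.92% + 10.32% + 28% = 57.24%.

57.24%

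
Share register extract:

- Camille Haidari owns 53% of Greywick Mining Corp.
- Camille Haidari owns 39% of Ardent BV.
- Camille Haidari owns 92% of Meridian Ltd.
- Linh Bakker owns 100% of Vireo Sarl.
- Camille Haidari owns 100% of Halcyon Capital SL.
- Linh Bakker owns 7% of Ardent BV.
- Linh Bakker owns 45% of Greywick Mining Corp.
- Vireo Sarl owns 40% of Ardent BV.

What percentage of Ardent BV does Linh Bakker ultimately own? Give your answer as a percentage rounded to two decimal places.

Linh reaches Ardent along 2 paths.
Direct stake: 7% = 7%.
Via Vireo: 100% × 40% = 40%.
Total: 7% + 40% = 47%.
Rounded: 47.00%.

47.00%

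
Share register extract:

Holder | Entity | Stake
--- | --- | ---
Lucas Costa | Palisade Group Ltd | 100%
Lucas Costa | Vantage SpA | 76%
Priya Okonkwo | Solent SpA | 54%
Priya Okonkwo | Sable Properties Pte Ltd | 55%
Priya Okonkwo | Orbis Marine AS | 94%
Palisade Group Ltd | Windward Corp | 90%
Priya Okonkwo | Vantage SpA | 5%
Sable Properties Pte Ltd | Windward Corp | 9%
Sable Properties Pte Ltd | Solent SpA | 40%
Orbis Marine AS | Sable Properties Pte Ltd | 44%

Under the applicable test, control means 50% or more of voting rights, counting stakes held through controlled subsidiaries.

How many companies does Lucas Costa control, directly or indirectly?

3

Lucas holds 76% of Vantage, so Lucas controls Vantage.
Lucas holds 100% of Palisade, so Lucas controls Palisade.
Palisade holds 90% of Windward, so Lucas controls Windward.
No other company's threshold is met.
Lucas controls 3 companies.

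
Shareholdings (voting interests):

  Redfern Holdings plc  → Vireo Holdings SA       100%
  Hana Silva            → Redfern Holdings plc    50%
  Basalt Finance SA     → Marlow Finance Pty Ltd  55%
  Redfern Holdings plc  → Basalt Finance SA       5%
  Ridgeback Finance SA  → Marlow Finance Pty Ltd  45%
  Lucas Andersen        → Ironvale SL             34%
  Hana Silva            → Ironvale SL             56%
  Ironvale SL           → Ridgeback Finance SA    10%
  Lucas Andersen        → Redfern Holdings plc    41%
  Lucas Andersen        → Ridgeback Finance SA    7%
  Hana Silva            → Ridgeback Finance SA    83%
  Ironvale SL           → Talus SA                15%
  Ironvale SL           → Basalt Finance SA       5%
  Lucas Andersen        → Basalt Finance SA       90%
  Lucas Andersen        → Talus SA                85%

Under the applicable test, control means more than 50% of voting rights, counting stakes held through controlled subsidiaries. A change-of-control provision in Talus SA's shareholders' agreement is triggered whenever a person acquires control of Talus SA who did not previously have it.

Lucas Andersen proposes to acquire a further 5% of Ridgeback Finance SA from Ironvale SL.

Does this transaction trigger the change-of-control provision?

The purchase adds only to Lucas's holdings (Ironvale's stake shrinks), so Lucas is the only person who could newly come to control Talus.
Lucas holds 85% of Talus, so Lucas controls Talus.
So Lucas already controls Talus before the transaction.
After the purchase, Lucas's direct stake in Ridgeback rises to 7% + 5% = 12%, and Ironvale's stake falls to 5%.
Lucas controlled Talus already, so this is not a new person acquiring control; every other person's position is unchanged or reduced.
No new person acquires control, so the clause is not triggered.

No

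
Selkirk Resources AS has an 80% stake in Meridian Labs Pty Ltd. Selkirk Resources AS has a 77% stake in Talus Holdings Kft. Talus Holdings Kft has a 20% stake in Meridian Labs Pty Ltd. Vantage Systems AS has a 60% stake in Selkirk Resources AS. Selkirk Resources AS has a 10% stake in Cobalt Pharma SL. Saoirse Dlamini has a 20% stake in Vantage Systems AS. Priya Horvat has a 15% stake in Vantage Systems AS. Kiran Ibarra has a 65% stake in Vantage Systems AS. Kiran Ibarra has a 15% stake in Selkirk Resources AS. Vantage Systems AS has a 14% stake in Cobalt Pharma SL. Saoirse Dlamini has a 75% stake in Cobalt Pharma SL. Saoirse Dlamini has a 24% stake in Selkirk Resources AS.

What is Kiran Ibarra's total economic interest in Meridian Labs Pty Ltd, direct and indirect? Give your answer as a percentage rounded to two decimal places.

Kiran reaches Meridian along 4 paths.
Via Selkirk: 15% × 80% = 12%.
Via Vantage → Selkirk: 65% × 60% × 80% = 31.2%.
Via Selkirk → Talus: 15% × 77% × 20% = 2.31%.
Via Vantage → Selkirk → Talus: 65% × 60% × 77% × 20% = 6.006%.
Total: 12% + 31.2% + 2.31% + 6.006% = 51.516%.
Rounded: 51.52%.

51.52%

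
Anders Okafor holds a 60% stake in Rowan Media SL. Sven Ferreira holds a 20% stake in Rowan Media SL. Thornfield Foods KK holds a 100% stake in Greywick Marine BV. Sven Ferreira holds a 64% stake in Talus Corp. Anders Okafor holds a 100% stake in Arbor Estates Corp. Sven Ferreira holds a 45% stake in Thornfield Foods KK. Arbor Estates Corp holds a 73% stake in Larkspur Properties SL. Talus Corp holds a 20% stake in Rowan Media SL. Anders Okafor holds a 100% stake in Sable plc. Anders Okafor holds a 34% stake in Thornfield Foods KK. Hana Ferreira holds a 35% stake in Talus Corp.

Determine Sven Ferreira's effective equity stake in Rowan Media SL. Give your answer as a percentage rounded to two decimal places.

Sven reaches Rowan along 2 paths.
Direct stake: 20% = 20%.
Via Talus: 64% × 20% = 12.8%.
Total: 20% + 12.8% = 32.8%.
Rounded: 32.80%.

32.80%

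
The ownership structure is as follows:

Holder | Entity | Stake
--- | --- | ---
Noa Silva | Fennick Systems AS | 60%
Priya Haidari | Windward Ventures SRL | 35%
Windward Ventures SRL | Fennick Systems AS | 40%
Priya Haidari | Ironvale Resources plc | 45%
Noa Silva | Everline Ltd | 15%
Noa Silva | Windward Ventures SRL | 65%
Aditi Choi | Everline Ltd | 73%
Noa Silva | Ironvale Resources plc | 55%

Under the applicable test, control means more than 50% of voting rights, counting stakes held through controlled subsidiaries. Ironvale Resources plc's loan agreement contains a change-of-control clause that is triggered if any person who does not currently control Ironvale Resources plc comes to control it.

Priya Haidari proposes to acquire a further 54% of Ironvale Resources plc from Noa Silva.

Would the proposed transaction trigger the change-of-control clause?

Yes

The purchase adds only to Priya's holdings (Noa's stake shrinks), so Priya is the only person who could newly come to control Ironvale.
Priya's largest direct stake is 45% in Ironvale, which does not meet the threshold, so Priya controls no company.
In Ironvale, Priya's side holds only 45%, not > 50%.
So before the transaction, Priya does not control Ironvale.
After the purchase, Priya's direct stake in Ironvale rises to 45% + 54% = 99%, and Noa's stake falls to 1%.
Priya holds 99% of Ironvale, so Priya controls Ironvale.
Priya did not control Ironvale before and does after, so the clause is triggered.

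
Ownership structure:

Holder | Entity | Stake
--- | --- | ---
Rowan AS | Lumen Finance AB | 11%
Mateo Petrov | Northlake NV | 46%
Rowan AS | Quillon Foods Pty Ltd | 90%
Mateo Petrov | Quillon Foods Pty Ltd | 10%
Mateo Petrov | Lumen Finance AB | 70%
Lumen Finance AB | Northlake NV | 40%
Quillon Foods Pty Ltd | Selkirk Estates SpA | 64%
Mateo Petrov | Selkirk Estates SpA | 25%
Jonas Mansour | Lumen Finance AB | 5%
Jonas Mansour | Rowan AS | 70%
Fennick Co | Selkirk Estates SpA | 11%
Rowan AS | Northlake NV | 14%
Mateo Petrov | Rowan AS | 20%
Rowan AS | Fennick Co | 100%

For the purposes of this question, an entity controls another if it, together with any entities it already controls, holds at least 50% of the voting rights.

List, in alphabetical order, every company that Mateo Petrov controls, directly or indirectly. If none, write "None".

Mateo holds 70% of Lumen, so Mateo controls Lumen.
Lumen and Mateo together hold 40% + 46% = 86% of Northlake, so Mateo controls Northlake.
No other company's threshold is met.

Lumen Finance AB, Northlake NV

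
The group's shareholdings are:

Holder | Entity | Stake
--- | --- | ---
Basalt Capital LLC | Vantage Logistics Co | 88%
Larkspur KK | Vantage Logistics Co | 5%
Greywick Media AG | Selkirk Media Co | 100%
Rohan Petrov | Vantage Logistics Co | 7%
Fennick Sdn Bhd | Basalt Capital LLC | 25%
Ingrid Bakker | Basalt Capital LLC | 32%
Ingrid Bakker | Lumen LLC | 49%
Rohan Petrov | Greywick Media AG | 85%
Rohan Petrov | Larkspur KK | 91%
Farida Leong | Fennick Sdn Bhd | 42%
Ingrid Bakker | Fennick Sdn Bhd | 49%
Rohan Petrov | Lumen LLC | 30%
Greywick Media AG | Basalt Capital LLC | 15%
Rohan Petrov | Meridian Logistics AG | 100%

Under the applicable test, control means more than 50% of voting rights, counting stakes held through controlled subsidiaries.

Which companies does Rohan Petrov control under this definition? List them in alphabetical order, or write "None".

Greywick Media AG, Larkspur KK, Meridian Logistics AG, Selkirk Media Co

Rohan holds 85% of Greywick, so Rohan controls Greywick.
Greywick holds 100% of Selkirk, so Rohan controls Selkirk.
Rohan holds 91% of Larkspur, so Rohan controls Larkspur.
Rohan holds 100% of Meridian, so Rohan controls Meridian.
No other company's threshold is met.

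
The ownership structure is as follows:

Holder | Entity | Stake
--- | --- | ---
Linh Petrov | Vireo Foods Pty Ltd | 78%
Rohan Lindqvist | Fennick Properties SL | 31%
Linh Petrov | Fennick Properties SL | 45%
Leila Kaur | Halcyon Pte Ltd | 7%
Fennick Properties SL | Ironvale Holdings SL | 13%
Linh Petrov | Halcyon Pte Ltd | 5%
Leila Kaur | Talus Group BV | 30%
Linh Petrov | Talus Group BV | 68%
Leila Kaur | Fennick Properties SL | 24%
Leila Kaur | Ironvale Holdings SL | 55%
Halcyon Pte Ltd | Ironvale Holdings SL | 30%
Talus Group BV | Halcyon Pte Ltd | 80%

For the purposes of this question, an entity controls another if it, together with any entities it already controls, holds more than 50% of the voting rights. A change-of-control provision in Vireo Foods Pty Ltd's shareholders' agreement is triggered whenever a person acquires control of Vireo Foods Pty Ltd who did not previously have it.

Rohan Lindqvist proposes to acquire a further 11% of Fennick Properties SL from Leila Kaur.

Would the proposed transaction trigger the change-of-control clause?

The purchase adds only to Rohan's holdings (Leila's stake shrinks), so Rohan is the only person who could newly come to control Vireo.
Rohan's largest direct stake is 31% in Fennick, which does not meet the threshold, so Rohan controls no company.
Neither Rohan nor any entity Rohan controls holds any voting interest in Vireo.
So before the transaction, Rohan does not control Vireo.
After the purchase, Rohan's direct stake in Fennick rises to 31% + 11% = 42%, and Leila's stake falls to 13%.
Rohan's side now holds 42% of Fennick, not > 50%, so Rohan still does not control Fennick.
After the transaction, neither Rohan nor any entity Rohan controls holds a voting interest in Vireo, so Rohan still does not control it.
No new person acquires control, so the clause is not triggered.

No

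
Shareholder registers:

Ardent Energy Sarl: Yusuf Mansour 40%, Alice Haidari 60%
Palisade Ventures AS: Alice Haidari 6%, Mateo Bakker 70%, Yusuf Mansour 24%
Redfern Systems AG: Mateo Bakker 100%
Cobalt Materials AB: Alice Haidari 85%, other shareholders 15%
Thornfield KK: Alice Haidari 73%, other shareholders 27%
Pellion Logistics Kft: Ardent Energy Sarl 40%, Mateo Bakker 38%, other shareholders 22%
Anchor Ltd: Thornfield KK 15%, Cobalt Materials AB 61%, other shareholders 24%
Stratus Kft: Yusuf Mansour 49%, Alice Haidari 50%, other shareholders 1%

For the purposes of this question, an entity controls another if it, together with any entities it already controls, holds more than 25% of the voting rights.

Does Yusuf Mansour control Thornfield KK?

No

Yusuf holds 40% of Ardent, so Yusuf controls Ardent.
Ardent holds 40% of Pellion, so Yusuf controls Pellion.
Yusuf holds 49% of Stratus, so Yusuf controls Stratus.
Neither Yusuf nor any entity Yusuf controls holds any voting interest in Thornfield.
So Yusuf does not control Thornfield.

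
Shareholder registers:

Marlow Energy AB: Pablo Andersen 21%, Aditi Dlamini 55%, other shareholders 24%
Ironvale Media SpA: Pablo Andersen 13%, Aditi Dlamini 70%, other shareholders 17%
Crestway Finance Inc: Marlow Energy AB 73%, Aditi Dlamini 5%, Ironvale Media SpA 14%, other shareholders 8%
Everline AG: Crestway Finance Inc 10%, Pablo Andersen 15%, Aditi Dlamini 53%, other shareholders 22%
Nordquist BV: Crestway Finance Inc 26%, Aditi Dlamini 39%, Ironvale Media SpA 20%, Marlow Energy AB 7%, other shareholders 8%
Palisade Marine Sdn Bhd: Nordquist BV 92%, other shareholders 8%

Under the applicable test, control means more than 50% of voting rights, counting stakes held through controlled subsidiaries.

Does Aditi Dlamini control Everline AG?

Yes

Aditi holds 55% of Marlow, so Aditi controls Marlow.
Aditi holds 70% of Ironvale, so Aditi controls Ironvale.
Marlow and Aditi and Ironvale together hold 73% + 5% + 14% = 92% of Crestway, so Aditi controls Crestway.
Crestway and Aditi together hold 10% + 53% = 63% of Everline, so Aditi controls Everline.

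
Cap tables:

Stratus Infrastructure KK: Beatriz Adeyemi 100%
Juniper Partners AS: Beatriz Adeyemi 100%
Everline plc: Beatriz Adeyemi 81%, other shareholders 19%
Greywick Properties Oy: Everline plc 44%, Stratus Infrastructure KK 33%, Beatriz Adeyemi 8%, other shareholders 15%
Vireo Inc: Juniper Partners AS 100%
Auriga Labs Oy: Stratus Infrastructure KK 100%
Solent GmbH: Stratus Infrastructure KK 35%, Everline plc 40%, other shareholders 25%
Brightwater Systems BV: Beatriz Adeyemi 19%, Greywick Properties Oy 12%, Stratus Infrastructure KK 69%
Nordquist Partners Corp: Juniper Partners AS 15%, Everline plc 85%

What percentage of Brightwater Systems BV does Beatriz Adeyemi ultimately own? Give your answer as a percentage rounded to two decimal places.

97.20%

Beatriz reaches Brightwater along 5 paths.
Direct stake: 19% = 19%.
Via Everline → Greywick: 81% × 44% × 12% = 4.2768%.
Via Stratus → Greywick: 100% × 33% × 12% = 3.96%.
Via Greywick: 8% × 12% = 0.96%.
Via Stratus: 100% × 69% = 69%.
Total: 19% + 4.2768% + 3.96% + 0.96% + 69% = 97.1968%.
Rounded: 97.20%.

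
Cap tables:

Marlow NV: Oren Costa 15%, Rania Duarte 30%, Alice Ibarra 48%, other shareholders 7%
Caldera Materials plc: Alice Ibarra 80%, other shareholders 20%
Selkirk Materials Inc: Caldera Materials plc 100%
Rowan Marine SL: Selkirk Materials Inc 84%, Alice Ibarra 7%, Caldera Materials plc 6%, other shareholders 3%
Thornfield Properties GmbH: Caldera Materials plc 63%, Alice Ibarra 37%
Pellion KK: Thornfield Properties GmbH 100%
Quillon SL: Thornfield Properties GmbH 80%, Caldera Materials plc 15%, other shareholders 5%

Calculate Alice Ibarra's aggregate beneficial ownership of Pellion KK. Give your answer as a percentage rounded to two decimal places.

87.40%

Alice reaches Pellion along 2 paths.
Via Caldera → Thornfield: 80% × 63% × 100% = 50.4%.
Via Thornfield: 37% × 100% = 37%.
Total: 50.4% + 37% = 87.4%.
Rounded: 87.40%.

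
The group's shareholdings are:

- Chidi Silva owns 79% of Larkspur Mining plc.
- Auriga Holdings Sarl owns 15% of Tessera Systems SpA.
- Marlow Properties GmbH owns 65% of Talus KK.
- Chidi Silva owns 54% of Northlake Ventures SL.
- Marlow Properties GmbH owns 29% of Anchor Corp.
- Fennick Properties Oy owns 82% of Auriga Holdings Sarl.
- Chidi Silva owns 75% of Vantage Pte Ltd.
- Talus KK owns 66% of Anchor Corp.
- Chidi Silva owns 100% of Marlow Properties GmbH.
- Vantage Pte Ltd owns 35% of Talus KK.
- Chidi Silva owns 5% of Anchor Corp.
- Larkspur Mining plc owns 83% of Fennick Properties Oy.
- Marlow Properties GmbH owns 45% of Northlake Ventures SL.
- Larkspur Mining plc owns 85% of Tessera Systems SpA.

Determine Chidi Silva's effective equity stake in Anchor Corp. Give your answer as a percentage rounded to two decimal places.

94.23%

Chidi reaches Anchor along 4 paths.
Via Marlow → Talus: 100% × 65% × 66% = 42.9%.
Via Vantage → Talus: 75% × 35% × 66% = 17.325%.
Via Marlow: 100% × 29% = 29%.
Direct stake: 5% = 5%.
Total: 42.9% + 17.325% + 29% + 5% = 94.225%.
Rounded: 94.23%.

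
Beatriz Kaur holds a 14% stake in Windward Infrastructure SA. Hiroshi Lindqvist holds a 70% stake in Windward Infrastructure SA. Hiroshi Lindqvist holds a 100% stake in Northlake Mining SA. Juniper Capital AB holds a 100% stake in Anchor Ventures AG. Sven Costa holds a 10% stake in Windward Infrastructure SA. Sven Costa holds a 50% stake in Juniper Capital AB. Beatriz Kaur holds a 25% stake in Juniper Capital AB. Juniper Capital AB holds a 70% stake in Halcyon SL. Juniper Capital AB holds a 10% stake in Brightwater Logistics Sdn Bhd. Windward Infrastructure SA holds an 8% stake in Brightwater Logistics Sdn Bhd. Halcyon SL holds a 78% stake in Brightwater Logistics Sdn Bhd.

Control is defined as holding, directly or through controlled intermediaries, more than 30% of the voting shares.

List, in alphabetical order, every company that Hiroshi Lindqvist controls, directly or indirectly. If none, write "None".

Hiroshi holds 100% of Northlake, so Hiroshi controls Northlake.
Hiroshi holds 70% of Windward, so Hiroshi controls Windward.
No other company's threshold is met.

Northlake Mining SA, Windward Infrastructure SA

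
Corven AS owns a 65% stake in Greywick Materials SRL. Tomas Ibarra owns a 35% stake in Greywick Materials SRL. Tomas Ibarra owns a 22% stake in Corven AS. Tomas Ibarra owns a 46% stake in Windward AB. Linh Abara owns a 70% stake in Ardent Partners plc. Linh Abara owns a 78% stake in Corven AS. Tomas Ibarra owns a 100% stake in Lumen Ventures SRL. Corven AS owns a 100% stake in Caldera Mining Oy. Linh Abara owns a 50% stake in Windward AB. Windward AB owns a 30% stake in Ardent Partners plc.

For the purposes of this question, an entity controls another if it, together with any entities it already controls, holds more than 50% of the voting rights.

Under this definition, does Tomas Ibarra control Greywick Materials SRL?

No

Tomas holds 100% of Lumen, so Tomas controls Lumen.
In Greywick, Tomas's side holds only 35%, not > 50%.
So Tomas does not control Greywick.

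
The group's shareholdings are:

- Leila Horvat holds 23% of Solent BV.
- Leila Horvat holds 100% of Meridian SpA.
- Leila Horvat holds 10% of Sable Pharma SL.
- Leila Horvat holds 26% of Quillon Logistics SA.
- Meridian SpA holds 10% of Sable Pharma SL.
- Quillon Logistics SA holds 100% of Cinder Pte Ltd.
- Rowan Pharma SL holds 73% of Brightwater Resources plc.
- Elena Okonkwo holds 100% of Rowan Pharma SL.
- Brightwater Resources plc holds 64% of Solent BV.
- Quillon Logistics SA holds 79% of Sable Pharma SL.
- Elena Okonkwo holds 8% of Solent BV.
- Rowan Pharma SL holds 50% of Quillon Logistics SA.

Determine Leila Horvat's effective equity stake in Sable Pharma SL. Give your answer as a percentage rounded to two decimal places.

Leila reaches Sable along 3 paths.
Via Quillon: 26% × 79% = 20.54%.
Via Meridian: 100% × 10% = 10%.
Direct stake: 10% = 10%.
Total: 20.54% + 10% + 10% = 40.54%.

40.54%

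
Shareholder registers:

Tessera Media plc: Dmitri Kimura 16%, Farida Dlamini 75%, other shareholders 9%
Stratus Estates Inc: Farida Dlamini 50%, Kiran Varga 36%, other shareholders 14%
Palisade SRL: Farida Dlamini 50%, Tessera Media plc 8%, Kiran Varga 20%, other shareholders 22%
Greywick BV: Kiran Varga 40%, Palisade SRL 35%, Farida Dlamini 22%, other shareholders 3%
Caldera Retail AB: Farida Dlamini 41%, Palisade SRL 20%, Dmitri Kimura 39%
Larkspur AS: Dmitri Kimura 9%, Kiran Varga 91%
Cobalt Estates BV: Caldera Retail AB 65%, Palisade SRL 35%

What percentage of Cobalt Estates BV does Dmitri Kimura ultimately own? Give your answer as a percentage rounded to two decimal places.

Dmitri reaches Cobalt along 3 paths.
Via Tessera → Palisade → Caldera: 16% × 8% × 20% × 65% = 0.1664%.
Via Caldera: 39% × 65% = 25.35%.
Via Tessera → Palisade: 16% × 8% × 35% = 0.448%.
Total: 0.1664% + 25.35% + 0.448% = 25.9644%.
Rounded: 25.96%.

25.96%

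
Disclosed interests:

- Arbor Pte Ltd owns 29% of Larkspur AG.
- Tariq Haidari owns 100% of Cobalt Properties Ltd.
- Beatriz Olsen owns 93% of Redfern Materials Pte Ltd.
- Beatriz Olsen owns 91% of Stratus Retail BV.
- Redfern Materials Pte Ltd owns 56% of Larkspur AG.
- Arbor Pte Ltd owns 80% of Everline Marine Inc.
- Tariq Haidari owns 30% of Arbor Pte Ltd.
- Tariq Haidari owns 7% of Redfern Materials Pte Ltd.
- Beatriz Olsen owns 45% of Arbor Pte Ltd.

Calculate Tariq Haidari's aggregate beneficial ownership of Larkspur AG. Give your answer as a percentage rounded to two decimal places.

Tariq reaches Larkspur along 2 paths.
Via Redfern: 7% × 56% = 3.92%.
Via Arbor: 30% × 29% = 8.7%.
Total: 3.92% + 8.7% = 12.62%.

12.62%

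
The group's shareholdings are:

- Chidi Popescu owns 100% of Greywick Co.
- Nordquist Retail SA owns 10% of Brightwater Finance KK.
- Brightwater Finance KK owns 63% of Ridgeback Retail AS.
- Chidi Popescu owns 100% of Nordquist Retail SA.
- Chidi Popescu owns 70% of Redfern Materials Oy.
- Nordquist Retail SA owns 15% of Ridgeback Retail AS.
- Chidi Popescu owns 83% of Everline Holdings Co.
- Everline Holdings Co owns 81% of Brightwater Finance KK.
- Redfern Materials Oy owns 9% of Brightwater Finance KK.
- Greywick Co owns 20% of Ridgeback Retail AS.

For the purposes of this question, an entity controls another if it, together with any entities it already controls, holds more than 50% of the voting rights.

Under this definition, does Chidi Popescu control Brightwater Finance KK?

Yes

Chidi holds 70% of Redfern, so Chidi controls Redfern.
Chidi holds 100% of Nordquist, so Chidi controls Nordquist.
Chidi holds 83% of Everline, so Chidi controls Everline.
Everline and Redfern and Nordquist together hold 81% + 9% + 10% = 100% of Brightwater, so Chidi controls Brightwater.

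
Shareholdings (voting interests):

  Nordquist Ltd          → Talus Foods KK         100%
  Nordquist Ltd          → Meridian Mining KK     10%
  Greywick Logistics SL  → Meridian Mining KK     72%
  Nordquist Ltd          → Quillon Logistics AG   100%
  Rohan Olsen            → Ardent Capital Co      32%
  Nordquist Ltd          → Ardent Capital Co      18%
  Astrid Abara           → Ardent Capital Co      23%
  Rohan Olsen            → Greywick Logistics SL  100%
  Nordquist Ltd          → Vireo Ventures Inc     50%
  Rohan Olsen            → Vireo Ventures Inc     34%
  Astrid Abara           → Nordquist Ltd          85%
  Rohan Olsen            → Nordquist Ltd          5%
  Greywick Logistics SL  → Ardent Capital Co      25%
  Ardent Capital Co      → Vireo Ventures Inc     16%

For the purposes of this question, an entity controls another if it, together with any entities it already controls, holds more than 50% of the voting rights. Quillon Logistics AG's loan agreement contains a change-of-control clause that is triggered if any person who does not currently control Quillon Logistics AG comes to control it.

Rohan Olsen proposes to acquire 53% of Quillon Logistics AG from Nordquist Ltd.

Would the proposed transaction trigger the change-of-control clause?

The purchase adds only to Rohan's holdings (Nordquist's stake shrinks), so Rohan is the only person who could newly come to control Quillon.
Rohan holds 100% of Greywick, so Rohan controls Greywick.
Rohan and Greywick together hold 32% + 25% = 57% of Ardent, so Rohan controls Ardent.
Greywick holds 72% of Meridian, so Rohan controls Meridian.
Neither Rohan nor any entity Rohan controls holds any voting interest in Quillon.
So before the transaction, Rohan does not control Quillon.
After the purchase, Rohan holds 53% of Quillon directly, and Nordquist's stake falls to 47%.
Rohan holds 53% of Quillon, so Rohan controls Quillon.
Rohan did not control Quillon before and does after, so the clause is triggered.

Yes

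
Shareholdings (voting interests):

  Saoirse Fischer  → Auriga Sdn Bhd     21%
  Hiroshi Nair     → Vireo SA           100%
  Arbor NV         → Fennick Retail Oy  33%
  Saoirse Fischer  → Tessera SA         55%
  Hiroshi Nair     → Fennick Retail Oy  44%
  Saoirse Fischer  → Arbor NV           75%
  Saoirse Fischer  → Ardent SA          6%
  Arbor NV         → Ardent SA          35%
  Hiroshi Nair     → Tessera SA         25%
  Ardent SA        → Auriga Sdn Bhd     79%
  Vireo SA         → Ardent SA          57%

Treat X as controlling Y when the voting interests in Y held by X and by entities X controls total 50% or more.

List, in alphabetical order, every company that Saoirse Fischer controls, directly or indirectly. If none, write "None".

Saoirse holds 75% of Arbor, so Saoirse controls Arbor.
Saoirse holds 55% of Tessera, so Saoirse controls Tessera.
No other company's threshold is met.

Arbor NV, Tessera SA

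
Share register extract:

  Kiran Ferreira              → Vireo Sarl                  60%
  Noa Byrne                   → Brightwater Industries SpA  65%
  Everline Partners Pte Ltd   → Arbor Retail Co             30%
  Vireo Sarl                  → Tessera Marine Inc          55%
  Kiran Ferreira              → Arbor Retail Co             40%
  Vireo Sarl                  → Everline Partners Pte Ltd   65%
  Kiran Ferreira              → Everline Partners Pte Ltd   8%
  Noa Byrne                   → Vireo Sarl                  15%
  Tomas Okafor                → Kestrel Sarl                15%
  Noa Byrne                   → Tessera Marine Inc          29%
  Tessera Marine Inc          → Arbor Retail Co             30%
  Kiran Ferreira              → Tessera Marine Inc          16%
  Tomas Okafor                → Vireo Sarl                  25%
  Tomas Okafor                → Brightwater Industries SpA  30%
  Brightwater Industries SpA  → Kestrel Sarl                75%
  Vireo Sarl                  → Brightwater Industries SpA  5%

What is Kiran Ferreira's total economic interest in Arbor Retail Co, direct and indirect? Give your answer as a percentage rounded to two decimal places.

Kiran reaches Arbor along 5 paths.
Via Everline: 8% × 30% = 2.4%.
Via Vireo → Everline: 60% × 65% × 30% = 11.7%.
Direct stake: 40% = 40%.
Via Tessera: 16% × 30% = 4.8%.
Via Vireo → Tessera: 60% × 55% × 30% = 9.9%.
Total: 2.4% + 11.7% + 40% + 4.8% + 9.9% = 68.8%.
Rounded: 68.80%.

68.80%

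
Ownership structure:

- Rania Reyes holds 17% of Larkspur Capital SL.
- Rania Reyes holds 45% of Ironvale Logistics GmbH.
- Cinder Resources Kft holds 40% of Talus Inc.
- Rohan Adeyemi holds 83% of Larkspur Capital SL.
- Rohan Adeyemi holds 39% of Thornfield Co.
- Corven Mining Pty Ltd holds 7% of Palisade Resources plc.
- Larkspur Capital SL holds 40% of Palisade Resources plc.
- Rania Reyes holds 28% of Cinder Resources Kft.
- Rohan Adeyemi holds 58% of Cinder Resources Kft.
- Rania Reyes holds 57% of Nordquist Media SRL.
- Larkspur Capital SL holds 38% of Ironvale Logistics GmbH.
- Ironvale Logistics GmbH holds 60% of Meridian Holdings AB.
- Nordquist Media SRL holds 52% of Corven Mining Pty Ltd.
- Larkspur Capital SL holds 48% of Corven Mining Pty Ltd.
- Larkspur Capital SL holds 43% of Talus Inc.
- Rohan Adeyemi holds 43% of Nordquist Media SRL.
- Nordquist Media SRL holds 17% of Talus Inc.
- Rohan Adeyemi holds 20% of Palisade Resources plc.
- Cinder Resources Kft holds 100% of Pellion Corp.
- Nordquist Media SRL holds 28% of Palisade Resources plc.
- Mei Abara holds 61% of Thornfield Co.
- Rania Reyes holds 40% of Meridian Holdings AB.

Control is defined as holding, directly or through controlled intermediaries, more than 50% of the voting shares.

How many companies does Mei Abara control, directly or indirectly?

1

Mei holds 61% of Thornfield, so Mei controls Thornfield.
No other company's threshold is met.
Mei controls 1 company.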